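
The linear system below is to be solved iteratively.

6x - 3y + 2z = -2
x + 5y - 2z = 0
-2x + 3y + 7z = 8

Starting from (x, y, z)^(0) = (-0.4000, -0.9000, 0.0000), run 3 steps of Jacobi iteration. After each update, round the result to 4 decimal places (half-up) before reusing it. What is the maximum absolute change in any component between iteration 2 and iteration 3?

0.4977

Iteration 1:
  x = (-2 - (-3)·-0.9000 - (2)·0.0000) / (6) = -0.7833
  y = (0 - (1)·-0.4000 - (-2)·0.0000) / (5) = 0.0800
  z = (8 - (-2)·-0.4000 - (3)·-0.9000) / (7) = 1.4143
Iteration 2:
  x = (-2 - (-3)·0.0800 - (2)·1.4143) / (6) = -0.7648
  y = (0 - (1)·-0.7833 - (-2)·1.4143) / (5) = 0.7224
  z = (8 - (-2)·-0.7833 - (3)·0.0800) / (7) = 0.8848
Iteration 3:
  x = (-2 - (-3)·0.7224 - (2)·0.8848) / (6) = -0.2671
  y = (0 - (1)·-0.7648 - (-2)·0.8848) / (5) = 0.5069
  z = (8 - (-2)·-0.7648 - (3)·0.7224) / (7) = 0.6147
Change: (0.4977, -0.2155, -0.2701) → max |·| = 0.4977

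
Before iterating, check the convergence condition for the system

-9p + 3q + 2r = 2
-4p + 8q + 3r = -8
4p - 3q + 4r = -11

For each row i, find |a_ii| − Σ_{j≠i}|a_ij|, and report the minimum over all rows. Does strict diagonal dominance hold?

-3

row 1: |-9| − (3+2) = 4
row 2: |8| − (4+3) = 1
row 3: |4| − (4+3) = -3
minimum over rows = -3 → not strictly diagonally dominant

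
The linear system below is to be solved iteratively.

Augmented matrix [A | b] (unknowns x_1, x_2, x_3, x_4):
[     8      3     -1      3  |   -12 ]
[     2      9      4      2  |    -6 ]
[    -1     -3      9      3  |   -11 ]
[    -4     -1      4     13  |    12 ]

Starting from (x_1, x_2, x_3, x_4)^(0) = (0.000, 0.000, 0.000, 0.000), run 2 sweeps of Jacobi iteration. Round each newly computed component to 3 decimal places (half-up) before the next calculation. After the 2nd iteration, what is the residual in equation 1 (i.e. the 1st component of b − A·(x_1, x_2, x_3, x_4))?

-2.300

Iteration 1:
  x_1 = (-12 - (3)·0.000 - (-1)·0.000 - (3)·0.000) / (8) = -1.500
  x_2 = (-6 - (2)·0.000 - (4)·0.000 - (2)·0.000) / (9) = -0.667
  x_3 = (-11 - (-1)·0.000 - (-3)·0.000 - (3)·0.000) / (9) = -1.222
  x_4 = (12 - (-4)·0.000 - (-1)·0.000 - (4)·0.000) / (13) = 0.923
Iteration 2:
  x_1 = (-12 - (3)·-0.667 - (-1)·-1.222 - (3)·0.923) / (8) = -1.749
  x_2 = (-6 - (2)·-1.500 - (4)·-1.222 - (2)·0.923) / (9) = 0.005
  x_3 = (-11 - (-1)·-1.500 - (-3)·-0.667 - (3)·0.923) / (9) = -1.919
  x_4 = (12 - (-4)·-1.500 - (-1)·-0.667 - (4)·-1.222) / (13) = 0.786
Residual b − A·x = (-2.300, 3.557, 2.179, 2.467)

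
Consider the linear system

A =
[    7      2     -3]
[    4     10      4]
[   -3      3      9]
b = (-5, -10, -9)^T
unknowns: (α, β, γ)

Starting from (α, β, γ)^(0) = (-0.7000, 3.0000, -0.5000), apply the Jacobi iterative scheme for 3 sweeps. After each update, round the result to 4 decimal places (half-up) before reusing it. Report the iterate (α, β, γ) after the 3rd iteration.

(-1.4973, 0.1779, -1.7101)

Iteration 1:
  α = (-5 - (2)·3.0000 - (-3)·-0.5000) / (7) = -1.7857
  β = (-10 - (4)·-0.7000 - (4)·-0.5000) / (10) = -0.5200
  γ = (-9 - (-3)·-0.7000 - (3)·3.0000) / (9) = -2.2333
Iteration 2:
  α = (-5 - (2)·-0.5200 - (-3)·-2.2333) / (7) = -1.5228
  β = (-10 - (4)·-1.7857 - (4)·-2.2333) / (10) = 0.6076
  γ = (-9 - (-3)·-1.7857 - (3)·-0.5200) / (9) = -1.4219
Iteration 3:
  α = (-5 - (2)·0.6076 - (-3)·-1.4219) / (7) = -1.4973
  β = (-10 - (4)·-1.5228 - (4)·-1.4219) / (10) = 0.1779
  γ = (-9 - (-3)·-1.5228 - (3)·0.6076) / (9) = -1.7101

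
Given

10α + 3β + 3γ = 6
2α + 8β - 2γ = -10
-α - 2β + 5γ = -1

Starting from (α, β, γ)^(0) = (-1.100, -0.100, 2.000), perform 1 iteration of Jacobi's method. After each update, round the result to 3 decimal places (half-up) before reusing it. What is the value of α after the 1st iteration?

0.030

Iteration 1:
  α = (6 - (3)·-0.100 - (3)·2.000) / (10) = 0.030
  β = (-10 - (2)·-1.100 - (-2)·2.000) / (8) = -0.475
  γ = (-1 - (-1)·-1.100 - (-2)·-0.100) / (5) = -0.460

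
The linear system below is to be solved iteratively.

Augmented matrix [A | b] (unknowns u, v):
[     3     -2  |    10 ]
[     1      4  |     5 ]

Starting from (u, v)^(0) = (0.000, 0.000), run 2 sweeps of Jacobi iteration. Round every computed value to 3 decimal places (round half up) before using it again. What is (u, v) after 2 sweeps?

Iteration 1:
  u = (10 - (-2)·0.000) / (3) = 3.333
  v = (5 - (1)·0.000) / (4) = 1.250
Iteration 2:
  u = (10 - (-2)·1.250) / (3) = 4.167
  v = (5 - (1)·3.333) / (4) = 0.417

(4.167, 0.417)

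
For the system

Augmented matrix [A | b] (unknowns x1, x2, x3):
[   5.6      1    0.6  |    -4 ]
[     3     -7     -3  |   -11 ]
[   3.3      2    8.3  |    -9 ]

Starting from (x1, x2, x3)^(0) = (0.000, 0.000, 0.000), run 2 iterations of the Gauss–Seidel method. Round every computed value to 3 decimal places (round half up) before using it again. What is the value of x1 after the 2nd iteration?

-0.822

Iteration 1:
  x1 = (-4 - (1)·0.000 - (0.6)·0.000) / (5.6) = -0.714
  x2 = (-11 - (3)·-0.714 - (-3)·0.000) / (-7) = 1.265
  x3 = (-9 - (3.3)·-0.714 - (2)·1.265) / (8.3) = -1.105
Iteration 2:
  x1 = (-4 - (1)·1.265 - (0.6)·-1.105) / (5.6) = -0.822
  x2 = (-11 - (3)·-0.822 - (-3)·-1.105) / (-7) = 1.693
  x3 = (-9 - (3.3)·-0.822 - (2)·1.693) / (8.3) = -1.165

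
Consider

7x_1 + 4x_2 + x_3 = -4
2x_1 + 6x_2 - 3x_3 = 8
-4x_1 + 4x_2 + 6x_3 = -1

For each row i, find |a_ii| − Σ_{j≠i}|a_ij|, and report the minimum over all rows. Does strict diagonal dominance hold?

-2

row 1: |7| − (4+1) = 2
row 2: |6| − (2+3) = 1
row 3: |6| − (4+4) = -2
minimum over rows = -2 → not strictly diagonally dominant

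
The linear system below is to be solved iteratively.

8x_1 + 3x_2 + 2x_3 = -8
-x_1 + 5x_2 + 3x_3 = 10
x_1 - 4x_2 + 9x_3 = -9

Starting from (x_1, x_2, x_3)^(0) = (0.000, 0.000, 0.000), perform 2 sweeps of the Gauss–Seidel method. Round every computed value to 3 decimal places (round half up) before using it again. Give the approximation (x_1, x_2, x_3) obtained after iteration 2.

(-1.653, 1.723, -0.051)

Iteration 1:
  x_1 = (-8 - (3)·0.000 - (2)·0.000) / (8) = -1.000
  x_2 = (10 - (-1)·-1.000 - (3)·0.000) / (5) = 1.800
  x_3 = (-9 - (1)·-1.000 - (-4)·1.800) / (9) = -0.089
Iteration 2:
  x_1 = (-8 - (3)·1.800 - (2)·-0.089) / (8) = -1.653
  x_2 = (10 - (-1)·-1.653 - (3)·-0.089) / (5) = 1.723
  x_3 = (-9 - (1)·-1.653 - (-4)·1.723) / (9) = -0.051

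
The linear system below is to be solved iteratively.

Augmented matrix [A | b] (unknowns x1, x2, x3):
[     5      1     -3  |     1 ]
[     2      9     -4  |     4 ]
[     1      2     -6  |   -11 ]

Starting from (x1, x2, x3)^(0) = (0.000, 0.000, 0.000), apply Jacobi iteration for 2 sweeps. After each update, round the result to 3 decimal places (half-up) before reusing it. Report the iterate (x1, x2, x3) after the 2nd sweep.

Iteration 1:
  x1 = (1 - (1)·0.000 - (-3)·0.000) / (5) = 0.200
  x2 = (4 - (2)·0.000 - (-4)·0.000) / (9) = 0.444
  x3 = (-11 - (1)·0.000 - (2)·0.000) / (-6) = 1.833
Iteration 2:
  x1 = (1 - (1)·0.444 - (-3)·1.833) / (5) = 1.211
  x2 = (4 - (2)·0.200 - (-4)·1.833) / (9) = 1.215
  x3 = (-11 - (1)·0.200 - (2)·0.444) / (-6) = 2.015

(1.211, 1.215, 2.015)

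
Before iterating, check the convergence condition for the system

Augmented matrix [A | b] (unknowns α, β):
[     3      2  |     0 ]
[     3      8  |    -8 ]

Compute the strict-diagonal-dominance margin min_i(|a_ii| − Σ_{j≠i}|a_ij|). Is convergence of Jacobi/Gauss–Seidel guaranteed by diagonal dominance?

1

row 1: |3| − (2) = 1
row 2: |8| − (3) = 5
minimum over rows = 1 → strictly diagonally dominant (convergence guaranteed)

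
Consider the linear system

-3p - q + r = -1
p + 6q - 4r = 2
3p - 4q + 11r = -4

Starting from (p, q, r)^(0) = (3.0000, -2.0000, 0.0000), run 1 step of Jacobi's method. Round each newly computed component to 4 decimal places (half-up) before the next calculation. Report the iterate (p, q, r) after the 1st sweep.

Iteration 1:
  p = (-1 - (-1)·-2.0000 - (1)·0.0000) / (-3) = 1.0000
  q = (2 - (1)·3.0000 - (-4)·0.0000) / (6) = -0.1667
  r = (-4 - (3)·3.0000 - (-4)·-2.0000) / (11) = -1.9091

(1.0000, -0.1667, -1.9091)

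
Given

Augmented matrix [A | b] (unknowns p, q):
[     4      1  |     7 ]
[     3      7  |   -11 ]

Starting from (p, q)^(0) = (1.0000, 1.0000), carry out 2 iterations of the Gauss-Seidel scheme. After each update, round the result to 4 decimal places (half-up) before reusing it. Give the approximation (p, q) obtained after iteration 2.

(2.3036, -2.5587)

Iteration 1:
  p = (7 - (1)·1.0000) / (4) = 1.5000
  q = (-11 - (3)·1.5000) / (7) = -2.2143
Iteration 2:
  p = (7 - (1)·-2.2143) / (4) = 2.3036
  q = (-11 - (3)·2.3036) / (7) = -2.5587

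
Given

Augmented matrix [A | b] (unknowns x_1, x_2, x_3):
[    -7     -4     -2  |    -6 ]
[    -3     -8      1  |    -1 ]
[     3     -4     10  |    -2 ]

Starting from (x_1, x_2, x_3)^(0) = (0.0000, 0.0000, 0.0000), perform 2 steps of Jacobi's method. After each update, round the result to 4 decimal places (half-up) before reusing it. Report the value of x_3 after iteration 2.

-0.4071

Iteration 1:
  x_1 = (-6 - (-4)·0.0000 - (-2)·0.0000) / (-7) = 0.8571
  x_2 = (-1 - (-3)·0.0000 - (1)·0.0000) / (-8) = 0.1250
  x_3 = (-2 - (3)·0.0000 - (-4)·0.0000) / (10) = -0.2000
Iteration 2:
  x_1 = (-6 - (-4)·0.1250 - (-2)·-0.2000) / (-7) = 0.8429
  x_2 = (-1 - (-3)·0.8571 - (1)·-0.2000) / (-8) = -0.2214
  x_3 = (-2 - (3)·0.8571 - (-4)·0.1250) / (10) = -0.4071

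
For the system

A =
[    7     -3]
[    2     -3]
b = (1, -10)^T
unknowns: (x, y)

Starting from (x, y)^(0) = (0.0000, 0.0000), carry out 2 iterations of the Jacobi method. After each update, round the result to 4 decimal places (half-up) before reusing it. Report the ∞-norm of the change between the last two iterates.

Iteration 1:
  x = (1 - (-3)·0.0000) / (7) = 0.1429
  y = (-10 - (2)·0.0000) / (-3) = 3.3333
Iteration 2:
  x = (1 - (-3)·3.3333) / (7) = 1.5714
  y = (-10 - (2)·0.1429) / (-3) = 3.4286
Change: (1.4285, 0.0953) → max |·| = 1.4285

1.4285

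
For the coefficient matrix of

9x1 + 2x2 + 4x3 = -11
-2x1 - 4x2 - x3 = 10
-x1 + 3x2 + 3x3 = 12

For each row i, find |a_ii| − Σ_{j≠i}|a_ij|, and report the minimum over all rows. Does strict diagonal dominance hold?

row 1: |9| − (2+4) = 3
row 2: |-4| − (2+1) = 1
row 3: |3| − (1+3) = -1
minimum over rows = -1 → not strictly diagonally dominant

-1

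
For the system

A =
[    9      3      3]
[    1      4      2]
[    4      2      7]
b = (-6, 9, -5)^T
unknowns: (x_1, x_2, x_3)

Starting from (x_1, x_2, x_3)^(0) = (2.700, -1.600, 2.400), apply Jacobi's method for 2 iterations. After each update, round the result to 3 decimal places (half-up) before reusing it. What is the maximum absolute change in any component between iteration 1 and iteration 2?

3.008

Iteration 1:
  x_1 = (-6 - (3)·-1.600 - (3)·2.400) / (9) = -0.933
  x_2 = (9 - (1)·2.700 - (2)·2.400) / (4) = 0.375
  x_3 = (-5 - (4)·2.700 - (2)·-1.600) / (7) = -1.800
Iteration 2:
  x_1 = (-6 - (3)·0.375 - (3)·-1.800) / (9) = -0.192
  x_2 = (9 - (1)·-0.933 - (2)·-1.800) / (4) = 3.383
  x_3 = (-5 - (4)·-0.933 - (2)·0.375) / (7) = -0.288
Change: (0.741, 3.008, 1.512) → max |·| = 3.008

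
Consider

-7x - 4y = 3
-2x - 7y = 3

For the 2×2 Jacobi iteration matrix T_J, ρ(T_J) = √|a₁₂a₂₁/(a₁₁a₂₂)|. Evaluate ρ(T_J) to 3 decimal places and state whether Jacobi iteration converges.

0.404

a₁₂a₂₁/(a₁₁a₂₂) = (-4)·(-2) / ((-7)·(-7)) = 0.163265
ρ = √|0.163265| = √0.163265 = 0.404
ρ < 1, so Jacobi converges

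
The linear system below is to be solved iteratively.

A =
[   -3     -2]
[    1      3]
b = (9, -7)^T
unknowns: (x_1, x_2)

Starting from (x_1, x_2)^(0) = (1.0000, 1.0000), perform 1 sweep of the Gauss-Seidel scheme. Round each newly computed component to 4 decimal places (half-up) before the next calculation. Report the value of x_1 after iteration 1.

Iteration 1:
  x_1 = (9 - (-2)·1.0000) / (-3) = -3.6667
  x_2 = (-7 - (1)·-3.6667) / (3) = -1.1111

-3.6667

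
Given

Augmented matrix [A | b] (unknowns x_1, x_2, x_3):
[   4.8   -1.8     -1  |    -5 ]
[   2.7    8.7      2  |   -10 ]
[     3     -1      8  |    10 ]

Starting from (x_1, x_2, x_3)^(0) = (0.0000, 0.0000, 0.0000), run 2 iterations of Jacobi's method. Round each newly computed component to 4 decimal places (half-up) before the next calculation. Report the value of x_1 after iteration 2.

Iteration 1:
  x_1 = (-5 - (-1.8)·0.0000 - (-1)·0.0000) / (4.8) = -1.0417
  x_2 = (-10 - (2.7)·0.0000 - (2)·0.0000) / (8.7) = -1.1494
  x_3 = (10 - (3)·0.0000 - (-1)·0.0000) / (8) = 1.2500
Iteration 2:
  x_1 = (-5 - (-1.8)·-1.1494 - (-1)·1.2500) / (4.8) = -1.2123
  x_2 = (-10 - (2.7)·-1.0417 - (2)·1.2500) / (8.7) = -1.1135
  x_3 = (10 - (3)·-1.0417 - (-1)·-1.1494) / (8) = 1.4970

-1.2123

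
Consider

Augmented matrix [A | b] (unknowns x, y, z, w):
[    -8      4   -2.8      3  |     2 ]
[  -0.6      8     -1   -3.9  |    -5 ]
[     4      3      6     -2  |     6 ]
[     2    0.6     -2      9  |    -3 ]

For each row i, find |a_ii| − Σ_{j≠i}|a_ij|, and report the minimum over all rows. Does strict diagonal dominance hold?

row 1: |-8| − (4+2.8+3) = -1.8
row 2: |8| − (0.6+1+3.9) = 2.5
row 3: |6| − (4+3+2) = -3
row 4: |9| − (2+0.6+2) = 4.4
minimum over rows = -3 → not strictly diagonally dominant

-3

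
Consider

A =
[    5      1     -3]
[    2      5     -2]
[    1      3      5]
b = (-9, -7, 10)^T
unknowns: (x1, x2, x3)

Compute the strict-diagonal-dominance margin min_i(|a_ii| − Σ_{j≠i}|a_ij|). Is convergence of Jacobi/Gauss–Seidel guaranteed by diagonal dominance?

1

row 1: |5| − (1+3) = 1
row 2: |5| − (2+2) = 1
row 3: |5| − (1+3) = 1
minimum over rows = 1 → strictly diagonally dominant (convergence guaranteed)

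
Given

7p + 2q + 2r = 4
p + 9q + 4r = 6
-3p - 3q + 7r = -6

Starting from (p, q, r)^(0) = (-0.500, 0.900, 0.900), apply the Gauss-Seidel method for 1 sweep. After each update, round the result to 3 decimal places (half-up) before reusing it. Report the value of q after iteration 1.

0.260

Iteration 1:
  p = (4 - (2)·0.900 - (2)·0.900) / (7) = 0.057
  q = (6 - (1)·0.057 - (4)·0.900) / (9) = 0.260
  r = (-6 - (-3)·0.057 - (-3)·0.260) / (7) = -0.721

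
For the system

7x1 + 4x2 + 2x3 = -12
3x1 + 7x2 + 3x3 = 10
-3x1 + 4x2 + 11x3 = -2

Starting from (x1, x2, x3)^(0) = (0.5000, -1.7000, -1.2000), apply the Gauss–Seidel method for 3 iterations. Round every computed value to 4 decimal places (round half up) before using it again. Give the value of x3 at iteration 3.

-2.2385

Iteration 1:
  x1 = (-12 - (4)·-1.7000 - (2)·-1.2000) / (7) = -0.4000
  x2 = (10 - (3)·-0.4000 - (3)·-1.2000) / (7) = 2.1143
  x3 = (-2 - (-3)·-0.4000 - (4)·2.1143) / (11) = -1.0597
Iteration 2:
  x1 = (-12 - (4)·2.1143 - (2)·-1.0597) / (7) = -2.6197
  x2 = (10 - (3)·-2.6197 - (3)·-1.0597) / (7) = 3.0055
  x3 = (-2 - (-3)·-2.6197 - (4)·3.0055) / (11) = -1.9892
Iteration 3:
  x1 = (-12 - (4)·3.0055 - (2)·-1.9892) / (7) = -2.8634
  x2 = (10 - (3)·-2.8634 - (3)·-1.9892) / (7) = 3.5083
  x3 = (-2 - (-3)·-2.8634 - (4)·3.5083) / (11) = -2.2385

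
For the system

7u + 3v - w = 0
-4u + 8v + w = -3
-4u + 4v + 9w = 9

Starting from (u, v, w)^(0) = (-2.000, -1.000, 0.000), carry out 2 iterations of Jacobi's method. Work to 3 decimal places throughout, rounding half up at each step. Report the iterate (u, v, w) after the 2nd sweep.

Iteration 1:
  u = (0 - (3)·-1.000 - (-1)·0.000) / (7) = 0.429
  v = (-3 - (-4)·-2.000 - (1)·0.000) / (8) = -1.375
  w = (9 - (-4)·-2.000 - (4)·-1.000) / (9) = 0.556
Iteration 2:
  u = (0 - (3)·-1.375 - (-1)·0.556) / (7) = 0.669
  v = (-3 - (-4)·0.429 - (1)·0.556) / (8) = -0.230
  w = (9 - (-4)·0.429 - (4)·-1.375) / (9) = 1.802

(0.669, -0.230, 1.802)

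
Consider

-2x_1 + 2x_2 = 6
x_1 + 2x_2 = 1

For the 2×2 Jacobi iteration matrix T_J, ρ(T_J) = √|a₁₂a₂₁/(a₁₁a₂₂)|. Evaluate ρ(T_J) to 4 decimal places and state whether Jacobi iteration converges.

a₁₂a₂₁/(a₁₁a₂₂) = (2)·(1) / ((-2)·(2)) = -0.500000
ρ = √|-0.500000| = √0.500000 = 0.7071
ρ < 1, so Jacobi converges

0.7071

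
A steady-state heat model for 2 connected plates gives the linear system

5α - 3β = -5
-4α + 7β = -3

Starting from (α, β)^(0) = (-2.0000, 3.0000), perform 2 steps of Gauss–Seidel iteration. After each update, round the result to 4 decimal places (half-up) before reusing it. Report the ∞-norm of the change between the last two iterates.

Iteration 1:
  α = (-5 - (-3)·3.0000) / (5) = 0.8000
  β = (-3 - (-4)·0.8000) / (7) = 0.0286
Iteration 2:
  α = (-5 - (-3)·0.0286) / (5) = -0.9828
  β = (-3 - (-4)·-0.9828) / (7) = -0.9902
Change: (-1.7828, -1.0188) → max |·| = 1.7828

1.7828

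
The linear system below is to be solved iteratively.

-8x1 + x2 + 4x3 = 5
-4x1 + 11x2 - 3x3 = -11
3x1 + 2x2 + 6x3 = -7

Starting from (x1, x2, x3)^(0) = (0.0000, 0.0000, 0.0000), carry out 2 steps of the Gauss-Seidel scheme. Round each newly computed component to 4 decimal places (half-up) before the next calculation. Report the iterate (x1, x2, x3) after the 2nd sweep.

Iteration 1:
  x1 = (5 - (1)·0.0000 - (4)·0.0000) / (-8) = -0.6250
  x2 = (-11 - (-4)·-0.6250 - (-3)·0.0000) / (11) = -1.2273
  x3 = (-7 - (3)·-0.6250 - (2)·-1.2273) / (6) = -0.4451
Iteration 2:
  x1 = (5 - (1)·-1.2273 - (4)·-0.4451) / (-8) = -1.0010
  x2 = (-11 - (-4)·-1.0010 - (-3)·-0.4451) / (11) = -1.4854
  x3 = (-7 - (3)·-1.0010 - (2)·-1.4854) / (6) = -0.1710

(-1.0010, -1.4854, -0.1710)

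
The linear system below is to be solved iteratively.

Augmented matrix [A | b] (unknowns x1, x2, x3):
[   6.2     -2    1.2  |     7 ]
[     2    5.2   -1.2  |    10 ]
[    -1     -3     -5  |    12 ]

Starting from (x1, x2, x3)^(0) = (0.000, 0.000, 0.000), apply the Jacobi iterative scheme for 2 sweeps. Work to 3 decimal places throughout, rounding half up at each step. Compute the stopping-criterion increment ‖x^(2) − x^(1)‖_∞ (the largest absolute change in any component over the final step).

1.380

Iteration 1:
  x1 = (7 - (-2)·0.000 - (1.2)·0.000) / (6.2) = 1.129
  x2 = (10 - (2)·0.000 - (-1.2)·0.000) / (5.2) = 1.923
  x3 = (12 - (-1)·0.000 - (-3)·0.000) / (-5) = -2.400
Iteration 2:
  x1 = (7 - (-2)·1.923 - (1.2)·-2.400) / (6.2) = 2.214
  x2 = (10 - (2)·1.129 - (-1.2)·-2.400) / (5.2) = 0.935
  x3 = (12 - (-1)·1.129 - (-3)·1.923) / (-5) = -3.780
Change: (1.085, -0.988, -1.380) → max |·| = 1.380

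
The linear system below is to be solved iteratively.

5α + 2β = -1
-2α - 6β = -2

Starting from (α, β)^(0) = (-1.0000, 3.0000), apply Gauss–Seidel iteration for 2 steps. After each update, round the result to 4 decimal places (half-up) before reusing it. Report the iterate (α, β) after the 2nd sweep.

Iteration 1:
  α = (-1 - (2)·3.0000) / (5) = -1.4000
  β = (-2 - (-2)·-1.4000) / (-6) = 0.8000
Iteration 2:
  α = (-1 - (2)·0.8000) / (5) = -0.5200
  β = (-2 - (-2)·-0.5200) / (-6) = 0.5067

(-0.5200, 0.5067)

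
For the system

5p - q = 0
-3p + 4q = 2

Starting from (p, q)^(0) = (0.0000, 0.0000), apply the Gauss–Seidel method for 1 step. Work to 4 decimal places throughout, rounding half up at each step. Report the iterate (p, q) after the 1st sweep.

(0.0000, 0.5000)

Iteration 1:
  p = (0 - (-1)·0.0000) / (5) = 0.0000
  q = (2 - (-3)·0.0000) / (4) = 0.5000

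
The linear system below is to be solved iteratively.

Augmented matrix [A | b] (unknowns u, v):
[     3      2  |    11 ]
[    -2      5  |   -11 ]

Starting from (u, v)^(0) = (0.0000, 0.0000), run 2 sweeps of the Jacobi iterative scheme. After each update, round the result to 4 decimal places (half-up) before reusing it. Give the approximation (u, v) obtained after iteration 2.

Iteration 1:
  u = (11 - (2)·0.0000) / (3) = 3.6667
  v = (-11 - (-2)·0.0000) / (5) = -2.2000
Iteration 2:
  u = (11 - (2)·-2.2000) / (3) = 5.1333
  v = (-11 - (-2)·3.6667) / (5) = -0.7333

(5.1333, -0.7333)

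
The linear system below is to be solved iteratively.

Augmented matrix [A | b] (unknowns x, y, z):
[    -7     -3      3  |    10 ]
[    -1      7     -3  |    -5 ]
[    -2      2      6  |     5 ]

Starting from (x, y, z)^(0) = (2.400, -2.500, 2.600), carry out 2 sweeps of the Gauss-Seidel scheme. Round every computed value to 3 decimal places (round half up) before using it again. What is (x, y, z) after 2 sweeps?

(-1.254, -0.501, 0.582)

Iteration 1:
  x = (10 - (-3)·-2.500 - (3)·2.600) / (-7) = 0.757
  y = (-5 - (-1)·0.757 - (-3)·2.600) / (7) = 0.508
  z = (5 - (-2)·0.757 - (2)·0.508) / (6) = 0.916
Iteration 2:
  x = (10 - (-3)·0.508 - (3)·0.916) / (-7) = -1.254
  y = (-5 - (-1)·-1.254 - (-3)·0.916) / (7) = -0.501
  z = (5 - (-2)·-1.254 - (2)·-0.501) / (6) = 0.582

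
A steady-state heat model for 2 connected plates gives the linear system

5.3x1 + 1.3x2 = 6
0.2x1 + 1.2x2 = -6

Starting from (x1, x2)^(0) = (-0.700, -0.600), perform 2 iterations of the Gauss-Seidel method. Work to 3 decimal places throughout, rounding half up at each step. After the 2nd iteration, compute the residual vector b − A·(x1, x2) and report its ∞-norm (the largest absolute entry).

Iteration 1:
  x1 = (6 - (1.3)·-0.600) / (5.3) = 1.279
  x2 = (-6 - (0.2)·1.279) / (1.2) = -5.213
Iteration 2:
  x1 = (6 - (1.3)·-5.213) / (5.3) = 2.411
  x2 = (-6 - (0.2)·2.411) / (1.2) = -5.402
Residual b − A·x = (0.244, 0.000); ∞-norm = 0.244

0.244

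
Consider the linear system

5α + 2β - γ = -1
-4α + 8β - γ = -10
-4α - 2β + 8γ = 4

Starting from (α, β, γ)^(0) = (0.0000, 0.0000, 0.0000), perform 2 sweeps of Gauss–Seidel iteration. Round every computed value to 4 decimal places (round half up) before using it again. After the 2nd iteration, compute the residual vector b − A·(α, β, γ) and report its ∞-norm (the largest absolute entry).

Iteration 1:
  α = (-1 - (2)·0.0000 - (-1)·0.0000) / (5) = -0.2000
  β = (-10 - (-4)·-0.2000 - (-1)·0.0000) / (8) = -1.3500
  γ = (4 - (-4)·-0.2000 - (-2)·-1.3500) / (8) = 0.0625
Iteration 2:
  α = (-1 - (2)·-1.3500 - (-1)·0.0625) / (5) = 0.3525
  β = (-10 - (-4)·0.3525 - (-1)·0.0625) / (8) = -1.0659
  γ = (4 - (-4)·0.3525 - (-2)·-1.0659) / (8) = 0.4098
Residual b − A·x = (-0.2209, 0.3470, -0.0002); ∞-norm = 0.3470

0.3470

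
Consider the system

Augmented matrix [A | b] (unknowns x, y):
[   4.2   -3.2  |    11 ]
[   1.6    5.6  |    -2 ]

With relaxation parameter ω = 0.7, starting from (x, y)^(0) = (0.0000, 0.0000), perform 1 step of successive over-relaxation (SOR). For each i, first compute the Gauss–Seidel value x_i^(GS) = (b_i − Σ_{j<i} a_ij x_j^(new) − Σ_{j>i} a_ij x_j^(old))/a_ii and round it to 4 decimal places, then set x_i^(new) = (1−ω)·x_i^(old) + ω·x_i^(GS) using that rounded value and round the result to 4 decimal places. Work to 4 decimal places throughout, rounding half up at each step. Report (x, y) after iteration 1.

Iteration 1:
  x: GS value = (11 - (-3.2)·0.0000) / (4.2) = 2.6190;  x ← (1−ω)·0.0000 + ω·2.6190 = 1.8333
  y: GS value = (-2 - (1.6)·1.8333) / (5.6) = -0.8809;  y ← (1−ω)·0.0000 + ω·-0.8809 = -0.6166

(1.8333, -0.6166)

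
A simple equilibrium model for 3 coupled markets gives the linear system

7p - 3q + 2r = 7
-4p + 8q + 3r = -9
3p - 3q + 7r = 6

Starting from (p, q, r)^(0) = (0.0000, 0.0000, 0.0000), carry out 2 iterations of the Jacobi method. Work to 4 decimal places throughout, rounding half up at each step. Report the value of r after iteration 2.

-0.0536

Iteration 1:
  p = (7 - (-3)·0.0000 - (2)·0.0000) / (7) = 1.0000
  q = (-9 - (-4)·0.0000 - (3)·0.0000) / (8) = -1.1250
  r = (6 - (3)·0.0000 - (-3)·0.0000) / (7) = 0.8571
Iteration 2:
  p = (7 - (-3)·-1.1250 - (2)·0.8571) / (7) = 0.2730
  q = (-9 - (-4)·1.0000 - (3)·0.8571) / (8) = -0.9464
  r = (6 - (3)·1.0000 - (-3)·-1.1250) / (7) = -0.0536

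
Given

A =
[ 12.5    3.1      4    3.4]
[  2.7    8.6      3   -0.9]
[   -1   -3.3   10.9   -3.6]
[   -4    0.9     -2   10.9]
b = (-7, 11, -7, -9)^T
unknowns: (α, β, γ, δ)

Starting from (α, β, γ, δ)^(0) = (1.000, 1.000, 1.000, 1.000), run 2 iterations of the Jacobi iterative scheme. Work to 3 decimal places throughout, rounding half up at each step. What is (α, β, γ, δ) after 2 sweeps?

Iteration 1:
  α = (-7 - (3.1)·1.000 - (4)·1.000 - (3.4)·1.000) / (12.5) = -1.400
  β = (11 - (2.7)·1.000 - (3)·1.000 - (-0.9)·1.000) / (8.6) = 0.721
  γ = (-7 - (-1)·1.000 - (-3.3)·1.000 - (-3.6)·1.000) / (10.9) = 0.083
  δ = (-9 - (-4)·1.000 - (0.9)·1.000 - (-2)·1.000) / (10.9) = -0.358
Iteration 2:
  α = (-7 - (3.1)·0.721 - (4)·0.083 - (3.4)·-0.358) / (12.5) = -0.668
  β = (11 - (2.7)·-1.400 - (3)·0.083 - (-0.9)·-0.358) / (8.6) = 1.652
  γ = (-7 - (-1)·-1.400 - (-3.3)·0.721 - (-3.6)·-0.358) / (10.9) = -0.671
  δ = (-9 - (-4)·-1.400 - (0.9)·0.721 - (-2)·0.083) / (10.9) = -1.384

(-0.668, 1.652, -0.671, -1.384)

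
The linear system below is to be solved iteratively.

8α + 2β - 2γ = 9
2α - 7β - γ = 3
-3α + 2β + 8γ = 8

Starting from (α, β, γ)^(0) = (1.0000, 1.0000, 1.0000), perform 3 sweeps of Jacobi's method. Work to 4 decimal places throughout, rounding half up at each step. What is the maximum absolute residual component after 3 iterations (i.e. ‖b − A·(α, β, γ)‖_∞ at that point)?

Iteration 1:
  α = (9 - (2)·1.0000 - (-2)·1.0000) / (8) = 1.1250
  β = (3 - (2)·1.0000 - (-1)·1.0000) / (-7) = -0.2857
  γ = (8 - (-3)·1.0000 - (2)·1.0000) / (8) = 1.1250
Iteration 2:
  α = (9 - (2)·-0.2857 - (-2)·1.1250) / (8) = 1.4777
  β = (3 - (2)·1.1250 - (-1)·1.1250) / (-7) = -0.2679
  γ = (8 - (-3)·1.1250 - (2)·-0.2857) / (8) = 1.4933
Iteration 3:
  α = (9 - (2)·-0.2679 - (-2)·1.4933) / (8) = 1.5653
  β = (3 - (2)·1.4777 - (-1)·1.4933) / (-7) = -0.2197
  γ = (8 - (-3)·1.4777 - (2)·-0.2679) / (8) = 1.6211
Residual b − A·x = (0.1592, -0.0474, 0.1665); ∞-norm = 0.1665

0.1665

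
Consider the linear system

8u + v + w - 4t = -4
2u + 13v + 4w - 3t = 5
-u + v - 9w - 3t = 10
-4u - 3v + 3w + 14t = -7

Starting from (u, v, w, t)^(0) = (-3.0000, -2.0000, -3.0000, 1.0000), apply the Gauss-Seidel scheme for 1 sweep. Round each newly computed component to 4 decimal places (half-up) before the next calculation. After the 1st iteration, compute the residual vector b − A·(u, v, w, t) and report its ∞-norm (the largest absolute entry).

8.7524

Iteration 1:
  u = (-4 - (1)·-2.0000 - (1)·-3.0000 - (-4)·1.0000) / (8) = 0.6250
  v = (5 - (2)·0.6250 - (4)·-3.0000 - (-3)·1.0000) / (13) = 1.4423
  w = (10 - (-1)·0.6250 - (1)·1.4423 - (-3)·1.0000) / (-9) = -1.3536
  t = (-7 - (-4)·0.6250 - (-3)·1.4423 - (3)·-1.3536) / (14) = 0.2777
Residual b − A·x = (-7.9779, -8.7524, -2.1666, -0.0001); ∞-norm = 8.7524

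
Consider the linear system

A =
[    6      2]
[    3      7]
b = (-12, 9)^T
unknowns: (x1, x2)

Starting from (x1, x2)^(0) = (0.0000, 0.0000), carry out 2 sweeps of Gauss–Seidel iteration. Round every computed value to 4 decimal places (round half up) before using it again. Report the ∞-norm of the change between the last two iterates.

Iteration 1:
  x1 = (-12 - (2)·0.0000) / (6) = -2.0000
  x2 = (9 - (3)·-2.0000) / (7) = 2.1429
Iteration 2:
  x1 = (-12 - (2)·2.1429) / (6) = -2.7143
  x2 = (9 - (3)·-2.7143) / (7) = 2.4490
Change: (-0.7143, 0.3061) → max |·| = 0.7143

0.7143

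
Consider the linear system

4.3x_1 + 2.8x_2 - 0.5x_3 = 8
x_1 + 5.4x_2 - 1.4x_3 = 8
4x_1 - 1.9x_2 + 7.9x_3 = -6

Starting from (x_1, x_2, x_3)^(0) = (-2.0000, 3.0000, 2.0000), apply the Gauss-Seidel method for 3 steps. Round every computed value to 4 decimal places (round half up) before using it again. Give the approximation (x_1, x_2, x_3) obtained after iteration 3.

Iteration 1:
  x_1 = (8 - (2.8)·3.0000 - (-0.5)·2.0000) / (4.3) = 0.1395
  x_2 = (8 - (1)·0.1395 - (-1.4)·2.0000) / (5.4) = 1.9742
  x_3 = (-6 - (4)·0.1395 - (-1.9)·1.9742) / (7.9) = -0.3553
Iteration 2:
  x_1 = (8 - (2.8)·1.9742 - (-0.5)·-0.3553) / (4.3) = 0.5336
  x_2 = (8 - (1)·0.5336 - (-1.4)·-0.3553) / (5.4) = 1.2906
  x_3 = (-6 - (4)·0.5336 - (-1.9)·1.2906) / (7.9) = -0.7193
Iteration 3:
  x_1 = (8 - (2.8)·1.2906 - (-0.5)·-0.7193) / (4.3) = 0.9364
  x_2 = (8 - (1)·0.9364 - (-1.4)·-0.7193) / (5.4) = 1.1216
  x_3 = (-6 - (4)·0.9364 - (-1.9)·1.1216) / (7.9) = -0.9639

(0.9364, 1.1216, -0.9639)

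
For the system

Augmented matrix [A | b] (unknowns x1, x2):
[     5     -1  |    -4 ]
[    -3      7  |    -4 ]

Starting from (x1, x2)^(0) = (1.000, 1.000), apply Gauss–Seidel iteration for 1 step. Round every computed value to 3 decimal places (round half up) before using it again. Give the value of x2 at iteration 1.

Iteration 1:
  x1 = (-4 - (-1)·1.000) / (5) = -0.600
  x2 = (-4 - (-3)·-0.600) / (7) = -0.829

-0.829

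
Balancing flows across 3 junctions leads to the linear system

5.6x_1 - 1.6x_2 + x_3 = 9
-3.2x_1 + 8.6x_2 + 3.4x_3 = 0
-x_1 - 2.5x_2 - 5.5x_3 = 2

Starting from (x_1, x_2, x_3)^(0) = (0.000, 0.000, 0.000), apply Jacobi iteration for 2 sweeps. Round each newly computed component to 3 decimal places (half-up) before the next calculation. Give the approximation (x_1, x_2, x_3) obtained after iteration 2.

Iteration 1:
  x_1 = (9 - (-1.6)·0.000 - (1)·0.000) / (5.6) = 1.607
  x_2 = (0 - (-3.2)·0.000 - (3.4)·0.000) / (8.6) = 0.000
  x_3 = (2 - (-1)·0.000 - (-2.5)·0.000) / (-5.5) = -0.364
Iteration 2:
  x_1 = (9 - (-1.6)·0.000 - (1)·-0.364) / (5.6) = 1.672
  x_2 = (0 - (-3.2)·1.607 - (3.4)·-0.364) / (8.6) = 0.742
  x_3 = (2 - (-1)·1.607 - (-2.5)·0.000) / (-5.5) = -0.656

(1.672, 0.742, -0.656)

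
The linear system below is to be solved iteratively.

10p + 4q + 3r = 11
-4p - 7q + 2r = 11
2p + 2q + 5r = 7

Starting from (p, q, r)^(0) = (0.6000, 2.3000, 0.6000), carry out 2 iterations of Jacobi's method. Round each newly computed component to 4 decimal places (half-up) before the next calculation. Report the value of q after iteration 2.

-1.5029

Iteration 1:
  p = (11 - (4)·2.3000 - (3)·0.6000) / (10) = 0.0000
  q = (11 - (-4)·0.6000 - (2)·0.6000) / (-7) = -1.7429
  r = (7 - (2)·0.6000 - (2)·2.3000) / (5) = 0.2400
Iteration 2:
  p = (11 - (4)·-1.7429 - (3)·0.2400) / (10) = 1.7252
  q = (11 - (-4)·0.0000 - (2)·0.2400) / (-7) = -1.5029
  r = (7 - (2)·0.0000 - (2)·-1.7429) / (5) = 2.0972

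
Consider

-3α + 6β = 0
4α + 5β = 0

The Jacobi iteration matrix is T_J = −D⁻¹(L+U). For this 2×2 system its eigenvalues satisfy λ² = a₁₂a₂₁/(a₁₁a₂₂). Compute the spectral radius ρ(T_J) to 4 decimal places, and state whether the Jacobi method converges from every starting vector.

a₁₂a₂₁/(a₁₁a₂₂) = (6)·(4) / ((-3)·(5)) = -1.600000
ρ = √|-1.600000| = √1.600000 = 1.2649
ρ > 1, so Jacobi diverges

1.2649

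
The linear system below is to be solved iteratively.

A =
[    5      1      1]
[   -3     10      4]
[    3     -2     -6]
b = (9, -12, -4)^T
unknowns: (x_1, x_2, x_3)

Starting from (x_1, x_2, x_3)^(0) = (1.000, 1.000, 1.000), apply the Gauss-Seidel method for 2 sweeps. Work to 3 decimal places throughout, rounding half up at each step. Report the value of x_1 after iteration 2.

Iteration 1:
  x_1 = (9 - (1)·1.000 - (1)·1.000) / (5) = 1.400
  x_2 = (-12 - (-3)·1.400 - (4)·1.000) / (10) = -1.180
  x_3 = (-4 - (3)·1.400 - (-2)·-1.180) / (-6) = 1.760
Iteration 2:
  x_1 = (9 - (1)·-1.180 - (1)·1.760) / (5) = 1.684
  x_2 = (-12 - (-3)·1.684 - (4)·1.760) / (10) = -1.399
  x_3 = (-4 - (3)·1.684 - (-2)·-1.399) / (-6) = 1.975

1.684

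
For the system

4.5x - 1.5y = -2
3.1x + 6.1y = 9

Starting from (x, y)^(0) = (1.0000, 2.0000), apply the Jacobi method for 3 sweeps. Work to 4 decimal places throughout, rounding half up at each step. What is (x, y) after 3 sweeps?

Iteration 1:
  x = (-2 - (-1.5)·2.0000) / (4.5) = 0.2222
  y = (9 - (3.1)·1.0000) / (6.1) = 0.9672
Iteration 2:
  x = (-2 - (-1.5)·0.9672) / (4.5) = -0.1220
  y = (9 - (3.1)·0.2222) / (6.1) = 1.3625
Iteration 3:
  x = (-2 - (-1.5)·1.3625) / (4.5) = 0.0097
  y = (9 - (3.1)·-0.1220) / (6.1) = 1.5374

(0.0097, 1.5374)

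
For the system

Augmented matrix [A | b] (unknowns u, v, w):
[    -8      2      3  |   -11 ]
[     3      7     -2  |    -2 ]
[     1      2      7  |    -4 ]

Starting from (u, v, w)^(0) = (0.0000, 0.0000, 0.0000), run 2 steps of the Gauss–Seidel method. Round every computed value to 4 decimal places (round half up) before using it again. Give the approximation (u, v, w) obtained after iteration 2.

(0.9620, -0.8460, -0.4671)

Iteration 1:
  u = (-11 - (2)·0.0000 - (3)·0.0000) / (-8) = 1.3750
  v = (-2 - (3)·1.3750 - (-2)·0.0000) / (7) = -0.8750
  w = (-4 - (1)·1.3750 - (2)·-0.8750) / (7) = -0.5179
Iteration 2:
  u = (-11 - (2)·-0.8750 - (3)·-0.5179) / (-8) = 0.9620
  v = (-2 - (3)·0.9620 - (-2)·-0.5179) / (7) = -0.8460
  w = (-4 - (1)·0.9620 - (2)·-0.8460) / (7) = -0.4671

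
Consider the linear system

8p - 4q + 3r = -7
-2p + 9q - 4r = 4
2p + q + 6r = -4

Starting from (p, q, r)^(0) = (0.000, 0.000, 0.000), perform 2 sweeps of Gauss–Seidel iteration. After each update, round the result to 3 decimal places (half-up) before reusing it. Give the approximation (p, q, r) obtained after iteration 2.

(-0.594, 0.127, -0.490)

Iteration 1:
  p = (-7 - (-4)·0.000 - (3)·0.000) / (8) = -0.875
  q = (4 - (-2)·-0.875 - (-4)·0.000) / (9) = 0.250
  r = (-4 - (2)·-0.875 - (1)·0.250) / (6) = -0.417
Iteration 2:
  p = (-7 - (-4)·0.250 - (3)·-0.417) / (8) = -0.594
  q = (4 - (-2)·-0.594 - (-4)·-0.417) / (9) = 0.127
  r = (-4 - (2)·-0.594 - (1)·0.127) / (6) = -0.490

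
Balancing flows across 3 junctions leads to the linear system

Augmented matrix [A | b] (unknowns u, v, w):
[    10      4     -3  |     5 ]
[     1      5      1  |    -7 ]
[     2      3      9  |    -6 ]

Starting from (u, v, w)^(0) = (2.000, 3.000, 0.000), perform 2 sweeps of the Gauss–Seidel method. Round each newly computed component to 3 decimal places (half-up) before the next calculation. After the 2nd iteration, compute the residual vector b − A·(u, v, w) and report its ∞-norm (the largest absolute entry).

0.464

Iteration 1:
  u = (5 - (4)·3.000 - (-3)·0.000) / (10) = -0.700
  v = (-7 - (1)·-0.700 - (1)·0.000) / (5) = -1.260
  w = (-6 - (2)·-0.700 - (3)·-1.260) / (9) = -0.091
Iteration 2:
  u = (5 - (4)·-1.260 - (-3)·-0.091) / (10) = 0.977
  v = (-7 - (1)·0.977 - (1)·-0.091) / (5) = -1.577
  w = (-6 - (2)·0.977 - (3)·-1.577) / (9) = -0.358
Residual b − A·x = (0.464, 0.266, -0.001); ∞-norm = 0.464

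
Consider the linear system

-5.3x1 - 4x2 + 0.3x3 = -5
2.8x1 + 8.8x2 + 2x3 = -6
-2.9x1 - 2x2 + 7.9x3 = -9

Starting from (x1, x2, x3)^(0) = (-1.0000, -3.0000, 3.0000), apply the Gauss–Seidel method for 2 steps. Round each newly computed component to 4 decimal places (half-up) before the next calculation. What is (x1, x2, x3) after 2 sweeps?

Iteration 1:
  x1 = (-5 - (-4)·-3.0000 - (0.3)·3.0000) / (-5.3) = 3.3774
  x2 = (-6 - (2.8)·3.3774 - (2)·3.0000) / (8.8) = -2.4383
  x3 = (-9 - (-2.9)·3.3774 - (-2)·-2.4383) / (7.9) = -0.5167
Iteration 2:
  x1 = (-5 - (-4)·-2.4383 - (0.3)·-0.5167) / (-5.3) = 2.7544
  x2 = (-6 - (2.8)·2.7544 - (2)·-0.5167) / (8.8) = -1.4408
  x3 = (-9 - (-2.9)·2.7544 - (-2)·-1.4408) / (7.9) = -0.4929

(2.7544, -1.4408, -0.4929)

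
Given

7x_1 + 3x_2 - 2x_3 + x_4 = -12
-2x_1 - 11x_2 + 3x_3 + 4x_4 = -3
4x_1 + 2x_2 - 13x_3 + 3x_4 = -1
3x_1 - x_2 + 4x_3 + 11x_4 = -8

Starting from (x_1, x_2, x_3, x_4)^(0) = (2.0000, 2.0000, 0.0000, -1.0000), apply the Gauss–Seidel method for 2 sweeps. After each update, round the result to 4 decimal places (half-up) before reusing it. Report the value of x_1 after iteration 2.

Iteration 1:
  x_1 = (-12 - (3)·2.0000 - (-2)·0.0000 - (1)·-1.0000) / (7) = -2.4286
  x_2 = (-3 - (-2)·-2.4286 - (3)·0.0000 - (4)·-1.0000) / (-11) = 0.3507
  x_3 = (-1 - (4)·-2.4286 - (2)·0.3507 - (3)·-1.0000) / (-13) = -0.8472
  x_4 = (-8 - (3)·-2.4286 - (-1)·0.3507 - (4)·-0.8472) / (11) = 0.2750
Iteration 2:
  x_1 = (-12 - (3)·0.3507 - (-2)·-0.8472 - (1)·0.2750) / (7) = -2.1459
  x_2 = (-3 - (-2)·-2.1459 - (3)·-0.8472 - (4)·0.2750) / (-11) = 0.5318
  x_3 = (-1 - (4)·-2.1459 - (2)·0.5318 - (3)·0.2750) / (-13) = -0.4381
  x_4 = (-8 - (3)·-2.1459 - (-1)·0.5318 - (4)·-0.4381) / (11) = 0.0656

-2.1459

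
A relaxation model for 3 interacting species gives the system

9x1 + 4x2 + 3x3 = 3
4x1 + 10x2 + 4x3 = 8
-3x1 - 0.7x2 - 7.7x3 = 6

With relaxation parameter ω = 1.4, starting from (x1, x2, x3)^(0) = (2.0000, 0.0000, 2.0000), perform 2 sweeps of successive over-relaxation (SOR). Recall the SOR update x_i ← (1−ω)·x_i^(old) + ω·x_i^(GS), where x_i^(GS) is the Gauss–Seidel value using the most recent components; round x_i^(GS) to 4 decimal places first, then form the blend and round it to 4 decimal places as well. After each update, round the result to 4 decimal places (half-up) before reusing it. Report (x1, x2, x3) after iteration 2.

(1.1341, 0.9238, -1.3110)

Iteration 1:
  x1: GS value = (3 - (4)·0.0000 - (3)·2.0000) / (9) = -0.3333;  x1 ← (1−ω)·2.0000 + ω·-0.3333 = -1.2666
  x2: GS value = (8 - (4)·-1.2666 - (4)·2.0000) / (10) = 0.5066;  x2 ← (1−ω)·0.0000 + ω·0.5066 = 0.7092
  x3: GS value = (6 - (-3)·-1.2666 - (-0.7)·0.7092) / (-7.7) = -0.3502;  x3 ← (1−ω)·2.0000 + ω·-0.3502 = -1.2903
Iteration 2:
  x1: GS value = (3 - (4)·0.7092 - (3)·-1.2903) / (9) = 0.4482;  x1 ← (1−ω)·-1.2666 + ω·0.4482 = 1.1341
  x2: GS value = (8 - (4)·1.1341 - (4)·-1.2903) / (10) = 0.8625;  x2 ← (1−ω)·0.7092 + ω·0.8625 = 0.9238
  x3: GS value = (6 - (-3)·1.1341 - (-0.7)·0.9238) / (-7.7) = -1.3051;  x3 ← (1−ω)·-1.2903 + ω·-1.3051 = -1.3110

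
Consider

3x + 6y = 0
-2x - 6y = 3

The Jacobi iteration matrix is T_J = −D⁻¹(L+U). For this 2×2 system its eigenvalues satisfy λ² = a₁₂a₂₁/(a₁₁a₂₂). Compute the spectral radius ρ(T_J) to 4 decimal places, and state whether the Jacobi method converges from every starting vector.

0.8165

a₁₂a₂₁/(a₁₁a₂₂) = (6)·(-2) / ((3)·(-6)) = 0.666667
ρ = √|0.666667| = √0.666667 = 0.8165
ρ < 1, so Jacobi converges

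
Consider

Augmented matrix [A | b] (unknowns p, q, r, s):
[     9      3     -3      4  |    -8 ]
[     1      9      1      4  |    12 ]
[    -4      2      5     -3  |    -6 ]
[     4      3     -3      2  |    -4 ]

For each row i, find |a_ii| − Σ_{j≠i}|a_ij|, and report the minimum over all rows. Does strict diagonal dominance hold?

-8

row 1: |9| − (3+3+4) = -1
row 2: |9| − (1+1+4) = 3
row 3: |5| − (4+2+3) = -4
row 4: |2| − (4+3+3) = -8
minimum over rows = -8 → not strictly diagonally dominant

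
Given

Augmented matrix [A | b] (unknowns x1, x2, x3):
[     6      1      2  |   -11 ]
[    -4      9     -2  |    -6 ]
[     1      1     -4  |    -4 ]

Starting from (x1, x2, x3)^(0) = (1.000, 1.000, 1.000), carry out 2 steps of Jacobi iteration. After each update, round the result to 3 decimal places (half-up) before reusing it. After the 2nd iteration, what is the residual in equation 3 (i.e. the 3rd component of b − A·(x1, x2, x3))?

Iteration 1:
  x1 = (-11 - (1)·1.000 - (2)·1.000) / (6) = -2.333
  x2 = (-6 - (-4)·1.000 - (-2)·1.000) / (9) = 0.000
  x3 = (-4 - (1)·1.000 - (1)·1.000) / (-4) = 1.500
Iteration 2:
  x1 = (-11 - (1)·0.000 - (2)·1.500) / (6) = -2.333
  x2 = (-6 - (-4)·-2.333 - (-2)·1.500) / (9) = -1.370
  x3 = (-4 - (1)·-2.333 - (1)·0.000) / (-4) = 0.417
Residual b − A·x = (3.534, -2.168, 1.371)

1.371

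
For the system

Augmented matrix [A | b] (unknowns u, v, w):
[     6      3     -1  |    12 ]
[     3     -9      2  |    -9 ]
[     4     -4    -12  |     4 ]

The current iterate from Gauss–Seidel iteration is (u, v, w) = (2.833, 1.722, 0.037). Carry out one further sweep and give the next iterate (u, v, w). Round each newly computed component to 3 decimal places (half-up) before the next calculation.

(1.145, 1.390, -0.415)

One sweep:
  u = (12 - (3)·1.722 - (-1)·0.037) / (6) = 1.145
  v = (-9 - (3)·1.145 - (2)·0.037) / (-9) = 1.390
  w = (4 - (4)·1.145 - (-4)·1.390) / (-12) = -0.415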